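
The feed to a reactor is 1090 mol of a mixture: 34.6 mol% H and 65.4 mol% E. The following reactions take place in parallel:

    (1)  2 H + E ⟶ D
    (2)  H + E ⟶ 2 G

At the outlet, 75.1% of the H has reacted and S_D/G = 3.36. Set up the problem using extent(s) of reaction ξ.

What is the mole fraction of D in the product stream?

0.16

Conversion of H: H consumed = 0.751 × 377.1 = 283.2 mol = 2ξ₁ + 1ξ₂.
Selectivity: 1ξ₁ / (2ξ₂) = 3.36 → ξ₁ = 6.72 ξ₂.
Substitute: (2·6.72 + 1) ξ₂ = 283.2 → ξ₂ = 19.61 mol, ξ₁ = 131.8 mol.
Outlet amounts (n = n₀ + Σ ν·ξ):
  H: 377.1 − 2(131.8) − 1(19.61) = 93.91
  E: 712.9 − 1(131.8) − 1(19.61) = 561.4
  D: 0 + 1(131.8) = 131.8
  G: 0 + 2(19.61) = 39.23
Total out = 826.4 mol; y_D = 131.8 / 826.4 = 0.1595.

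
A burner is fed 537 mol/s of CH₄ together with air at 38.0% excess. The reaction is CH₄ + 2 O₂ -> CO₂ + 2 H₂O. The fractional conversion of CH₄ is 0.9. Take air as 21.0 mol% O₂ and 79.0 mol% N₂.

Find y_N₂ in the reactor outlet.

0.734

Stoichiometric O₂ = 2 × 537 = 1074 mol/s; O₂ fed = 1074 × 1.380 = 1482 mol/s.
N₂ fed = 1482 × 79/21 = 5576 mol/s.
Fuel reacted = 0.9 × 537 → ξ = 483.3 mol/s.
Outlet (n = n₀ + ν ξ):
  CH₄: 537 − 1(483.3) = 53.7
  O₂: 1482 − 2(483.3) = 515.5
  N₂: 5576 (inert)
  CO₂: 0 + 1(483.3) = 483.3
  H₂O: 0 + 2(483.3) = 966.6
Total out = 7595 mol/s; y_N₂ = 5576 / 7595 = 0.7341.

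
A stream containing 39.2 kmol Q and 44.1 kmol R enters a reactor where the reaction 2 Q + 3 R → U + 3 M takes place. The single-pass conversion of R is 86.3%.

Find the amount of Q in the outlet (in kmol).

13.8 kmol

R reacted = 0.863 × 44.1 = 38.06 kmol; ν_R = −3, so ξ = 38.06/3 = 12.69 kmol.
Outlet amounts (n = n₀ + ν ξ):
  Q: 39.2 − 2(12.69) = 13.83
  R: 44.1 − 3(12.69) = 6.042
  U: 0 + 1(12.69) = 12.69
  M: 0 + 3(12.69) = 38.06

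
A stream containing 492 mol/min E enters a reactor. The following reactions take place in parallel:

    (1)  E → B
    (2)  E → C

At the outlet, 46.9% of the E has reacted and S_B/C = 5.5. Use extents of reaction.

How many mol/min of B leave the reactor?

195 mol/min

Conversion of E: E consumed = 0.469 × 492 = 230.7 mol/min = 1ξ₁ + 1ξ₂.
Selectivity: 1ξ₁ / (1ξ₂) = 5.5 → ξ₁ = 5.5 ξ₂.
Substitute: (1·5.5 + 1) ξ₂ = 230.7 → ξ₂ = 35.5 mol/min, ξ₁ = 195.2 mol/min.
Outlet amounts (n = n₀ + Σ ν·ξ):
  E: 492 − 1(195.2) − 1(35.5) = 261.3
  B: 0 + 1(195.2) = 195.2
  C: 0 + 1(35.5) = 35.5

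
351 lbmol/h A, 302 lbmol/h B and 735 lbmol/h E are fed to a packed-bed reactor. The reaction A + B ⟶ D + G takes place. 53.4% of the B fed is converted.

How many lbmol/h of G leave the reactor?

161 lbmol/h

B reacted = 0.534 × 302 = 161.3 lbmol/h; ν_B = −1, so ξ = 161.3/1 = 161.3 lbmol/h.
Outlet amounts (n = n₀ + ν ξ):
  A: 351 − 1(161.3) = 189.7
  B: 302 − 1(161.3) = 140.7
  D: 0 + 1(161.3) = 161.3
  G: 0 + 1(161.3) = 161.3
  E: 735 (inert)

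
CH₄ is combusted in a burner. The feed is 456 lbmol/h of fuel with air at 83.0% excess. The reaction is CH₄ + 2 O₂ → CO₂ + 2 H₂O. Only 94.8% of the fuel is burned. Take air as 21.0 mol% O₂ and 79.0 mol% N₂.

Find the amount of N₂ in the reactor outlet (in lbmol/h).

Stoichiometric O₂ = 2 × 456 = 912 lbmol/h; O₂ fed = 912 × 1.830 = 1669 lbmol/h.
N₂ fed = 1669 × 79/21 = 6278 lbmol/h.
Fuel reacted = 0.948 × 456 → ξ = 432.3 lbmol/h.
Outlet (n = n₀ + ν ξ):
  CH₄: 456 − 1(432.3) = 23.71
  O₂: 1669 − 2(432.3) = 804.4
  N₂: 6278 (inert)
  CO₂: 0 + 1(432.3) = 432.3
  H₂O: 0 + 2(432.3) = 864.6

6280 lbmol/h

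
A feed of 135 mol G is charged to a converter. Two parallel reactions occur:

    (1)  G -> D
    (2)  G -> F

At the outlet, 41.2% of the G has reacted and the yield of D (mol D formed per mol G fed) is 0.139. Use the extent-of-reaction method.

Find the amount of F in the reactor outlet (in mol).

36.9 mol

Yield of D: 1ξ₁ / 135 = 0.139 → ξ₁ = 18.77 mol.
Conversion of G: 1ξ₁ + 1ξ₂ = 0.412 × 135 = 55.62 → ξ₂ = 36.85 mol.
Outlet amounts (n = n₀ + Σ ν·ξ):
  G: 135 − 1(18.77) − 1(36.85) = 79.38
  D: 0 + 1(18.77) = 18.77
  F: 0 + 1(36.85) = 36.85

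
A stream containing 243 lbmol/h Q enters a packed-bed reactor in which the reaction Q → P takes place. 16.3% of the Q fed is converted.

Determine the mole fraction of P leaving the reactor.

Q reacted = 0.163 × 243 = 39.61 lbmol/h; ν_Q = −1, so ξ = 39.61/1 = 39.61 lbmol/h.
Outlet amounts (n = n₀ + ν ξ):
  Q: 243 − 1(39.61) = 203.4
  P: 0 + 1(39.61) = 39.61
Total out = 243 lbmol/h; y_P = 39.61 / 243 = 0.163.

0.163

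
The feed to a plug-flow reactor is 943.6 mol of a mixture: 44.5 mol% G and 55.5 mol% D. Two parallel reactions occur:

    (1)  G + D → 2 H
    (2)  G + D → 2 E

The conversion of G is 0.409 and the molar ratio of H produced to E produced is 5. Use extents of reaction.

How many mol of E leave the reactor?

Conversion of G: G consumed = 0.409 × 419.9 = 171.7 mol = 1ξ₁ + 1ξ₂.
Selectivity: 2ξ₁ / (2ξ₂) = 5 → ξ₁ = 5 ξ₂.
Substitute: (1·5 + 1) ξ₂ = 171.7 → ξ₂ = 28.62 mol, ξ₁ = 143.1 mol.
Outlet amounts (n = n₀ + Σ ν·ξ):
  G: 419.9 − 1(143.1) − 1(28.62) = 248.2
  D: 523.7 − 1(143.1) − 1(28.62) = 352
  H: 0 + 2(143.1) = 286.2
  E: 0 + 2(28.62) = 57.25

57.2 mol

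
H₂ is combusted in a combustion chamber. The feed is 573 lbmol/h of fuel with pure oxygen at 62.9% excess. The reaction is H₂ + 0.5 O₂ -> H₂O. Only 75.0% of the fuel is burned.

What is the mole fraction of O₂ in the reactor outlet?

Stoichiometric O₂ = 0.5 × 573 = 286.5 lbmol/h; O₂ fed = 286.5 × 1.629 = 466.7 lbmol/h.
Fuel reacted = 0.75 × 573 → ξ = 429.8 lbmol/h.
Outlet (n = n₀ + ν ξ):
  H₂: 573 − 1(429.8) = 143.2
  O₂: 466.7 − 0.5(429.8) = 251.8
  H₂O: 0 + 1(429.8) = 429.8
Total out = 824.8 lbmol/h; y_O₂ = 251.8 / 824.8 = 0.3053.

0.305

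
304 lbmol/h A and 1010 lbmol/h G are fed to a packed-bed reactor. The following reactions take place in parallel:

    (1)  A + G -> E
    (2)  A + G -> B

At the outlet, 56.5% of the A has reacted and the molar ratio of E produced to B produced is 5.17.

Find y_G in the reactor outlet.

Conversion of A: A consumed = 0.565 × 304 = 171.8 lbmol/h = 1ξ₁ + 1ξ₂.
Selectivity: 1ξ₁ / (1ξ₂) = 5.17 → ξ₁ = 5.17 ξ₂.
Substitute: (1·5.17 + 1) ξ₂ = 171.8 → ξ₂ = 27.84 lbmol/h, ξ₁ = 143.9 lbmol/h.
Outlet amounts (n = n₀ + Σ ν·ξ):
  A: 304 − 1(143.9) − 1(27.84) = 132.2
  G: 1010 − 1(143.9) − 1(27.84) = 838.2
  E: 0 + 1(143.9) = 143.9
  B: 0 + 1(27.84) = 27.84
Total out = 1142 lbmol/h; y_G = 838.2 / 1142 = 0.7339.

0.734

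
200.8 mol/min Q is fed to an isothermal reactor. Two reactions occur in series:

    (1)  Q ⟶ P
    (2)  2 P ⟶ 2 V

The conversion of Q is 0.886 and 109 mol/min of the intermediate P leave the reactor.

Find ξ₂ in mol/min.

Conversion of Q: Q consumed = 1ξ₁ = 0.886 × 200.8 → ξ₁ = 177.9 mol/min.
P balance: n_P = 0 + 1ξ₁ − 2ξ₂ = 109 → ξ₂ = (1·177.9 − 109)/2 = 34.45 mol/min.
Outlet amounts (n = n₀ + Σ ν·ξ):
  Q: 200.8 − 1(177.9) = 22.89
  P: 0 + 1(177.9) − 2(34.45) = 109
  V: 0 + 2(34.45) = 68.91

ξ₂ = 34.5 mol/min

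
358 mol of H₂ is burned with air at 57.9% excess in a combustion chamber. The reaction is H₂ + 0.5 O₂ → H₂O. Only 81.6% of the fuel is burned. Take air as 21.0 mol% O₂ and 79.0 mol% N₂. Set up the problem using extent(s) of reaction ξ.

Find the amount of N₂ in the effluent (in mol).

1060 mol

Stoichiometric O₂ = 0.5 × 358 = 179 mol; O₂ fed = 179 × 1.579 = 282.6 mol.
N₂ fed = 282.6 × 79/21 = 1063 mol.
Fuel reacted = 0.816 × 358 → ξ = 292.1 mol.
Outlet (n = n₀ + ν ξ):
  H₂: 358 − 1(292.1) = 65.87
  O₂: 282.6 − 0.5(292.1) = 136.6
  N₂: 1063 (inert)
  H₂O: 0 + 1(292.1) = 292.1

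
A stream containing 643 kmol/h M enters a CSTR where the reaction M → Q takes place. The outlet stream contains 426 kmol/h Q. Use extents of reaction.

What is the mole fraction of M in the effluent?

0.337

For Q: n = n₀ + 1ξ → 426 = 0 + 1ξ, giving ξ = 426 kmol/h.
Outlet amounts (n = n₀ + ν ξ):
  M: 643 − 1(426) = 217
  Q: 0 + 1(426) = 426
Total out = 643 kmol/h; y_M = 217 / 643 = 0.3375.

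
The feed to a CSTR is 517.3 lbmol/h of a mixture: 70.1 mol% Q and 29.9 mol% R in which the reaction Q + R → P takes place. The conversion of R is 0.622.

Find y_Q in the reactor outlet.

0.633

R reacted = 0.622 × 154.7 = 96.21 lbmol/h; ν_R = −1, so ξ = 96.21/1 = 96.21 lbmol/h.
Outlet amounts (n = n₀ + ν ξ):
  Q: 362.6 − 1(96.21) = 266.4
  R: 154.7 − 1(96.21) = 58.47
  P: 0 + 1(96.21) = 96.21
Total out = 421.1 lbmol/h; y_Q = 266.4 / 421.1 = 0.6327.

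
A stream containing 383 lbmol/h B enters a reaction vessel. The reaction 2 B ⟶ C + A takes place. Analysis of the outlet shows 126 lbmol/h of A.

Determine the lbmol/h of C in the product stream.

126 lbmol/h

For A: n = n₀ + 1ξ → 126 = 0 + 1ξ, giving ξ = 126 lbmol/h.
Outlet amounts (n = n₀ + ν ξ):
  B: 383 − 2(126) = 131
  C: 0 + 1(126) = 126
  A: 0 + 1(126) = 126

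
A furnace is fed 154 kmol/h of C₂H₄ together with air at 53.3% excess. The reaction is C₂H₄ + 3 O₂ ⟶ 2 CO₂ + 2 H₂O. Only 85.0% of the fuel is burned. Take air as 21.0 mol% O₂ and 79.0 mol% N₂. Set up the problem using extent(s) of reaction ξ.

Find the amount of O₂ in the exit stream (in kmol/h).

Stoichiometric O₂ = 3 × 154 = 462 kmol/h; O₂ fed = 462 × 1.533 = 708.2 kmol/h.
N₂ fed = 708.2 × 79/21 = 2664 kmol/h.
Fuel reacted = 0.85 × 154 → ξ = 130.9 kmol/h.
Outlet (n = n₀ + ν ξ):
  C₂H₄: 154 − 1(130.9) = 23.1
  O₂: 708.2 − 3(130.9) = 315.5
  N₂: 2664 (inert)
  CO₂: 0 + 2(130.9) = 261.8
  H₂O: 0 + 2(130.9) = 261.8

316 kmol/h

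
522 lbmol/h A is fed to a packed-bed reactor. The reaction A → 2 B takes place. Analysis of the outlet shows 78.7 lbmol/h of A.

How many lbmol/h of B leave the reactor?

887 lbmol/h

For A: n = n₀ − 1ξ → 78.7 = 522 − 1ξ, giving ξ = 443.3 lbmol/h.
Outlet amounts (n = n₀ + ν ξ):
  A: 522 − 1(443.3) = 78.7
  B: 0 + 2(443.3) = 886.6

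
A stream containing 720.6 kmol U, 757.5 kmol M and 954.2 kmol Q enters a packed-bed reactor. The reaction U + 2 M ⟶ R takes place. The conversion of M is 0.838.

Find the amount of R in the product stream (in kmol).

317 kmol

M reacted = 0.838 × 757.5 = 634.8 kmol; ν_M = −2, so ξ = 634.8/2 = 317.4 kmol.
Outlet amounts (n = n₀ + ν ξ):
  U: 720.6 − 1(317.4) = 403.2
  M: 757.5 − 2(317.4) = 122.7
  R: 0 + 1(317.4) = 317.4
  Q: 954.2 (inert)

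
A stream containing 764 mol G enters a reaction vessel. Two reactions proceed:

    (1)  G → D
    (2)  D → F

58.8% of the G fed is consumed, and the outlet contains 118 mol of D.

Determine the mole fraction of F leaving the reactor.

0.434

Conversion of G: G consumed = 1ξ₁ = 0.588 × 764 → ξ₁ = 449.2 mol.
D balance: n_D = 0 + 1ξ₁ − 1ξ₂ = 118 → ξ₂ = (1·449.2 − 118)/1 = 331.2 mol.
Outlet amounts (n = n₀ + Σ ν·ξ):
  G: 764 − 1(449.2) = 314.8
  D: 0 + 1(449.2) − 1(331.2) = 118
  F: 0 + 1(331.2) = 331.2
Total out = 764 mol; y_F = 331.2 / 764 = 0.4335.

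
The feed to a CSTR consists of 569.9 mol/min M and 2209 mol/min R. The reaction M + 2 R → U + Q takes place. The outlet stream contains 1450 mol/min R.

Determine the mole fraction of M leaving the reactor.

For R: n = n₀ − 2ξ → 1450 = 2209 − 2ξ, giving ξ = 379.5 mol/min.
Outlet amounts (n = n₀ + ν ξ):
  M: 569.9 − 1(379.5) = 190.4
  R: 2209 − 2(379.5) = 1450
  U: 0 + 1(379.5) = 379.5
  Q: 0 + 1(379.5) = 379.5
Total out = 2399 mol/min; y_M = 190.4 / 2399 = 0.07935.

0.0794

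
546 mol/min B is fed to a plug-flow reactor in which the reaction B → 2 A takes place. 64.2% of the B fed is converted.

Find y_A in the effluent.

B reacted = 0.642 × 546 = 350.5 mol/min; ν_B = −1, so ξ = 350.5/1 = 350.5 mol/min.
Outlet amounts (n = n₀ + ν ξ):
  B: 546 − 1(350.5) = 195.5
  A: 0 + 2(350.5) = 701.1
Total out = 896.5 mol/min; y_A = 701.1 / 896.5 = 0.782.

0.782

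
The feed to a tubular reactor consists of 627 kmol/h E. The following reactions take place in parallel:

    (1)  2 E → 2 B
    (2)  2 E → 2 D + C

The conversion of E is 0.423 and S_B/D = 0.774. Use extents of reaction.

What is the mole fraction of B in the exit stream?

Conversion of E: E consumed = 0.423 × 627 = 265.2 kmol/h = 2ξ₁ + 2ξ₂.
Selectivity: 2ξ₁ / (2ξ₂) = 0.774 → ξ₁ = 0.774 ξ₂.
Substitute: (2·0.774 + 2) ξ₂ = 265.2 → ξ₂ = 74.75 kmol/h, ξ₁ = 57.86 kmol/h.
Outlet amounts (n = n₀ + Σ ν·ξ):
  E: 627 − 2(57.86) − 2(74.75) = 361.8
  B: 0 + 2(57.86) = 115.7
  D: 0 + 2(74.75) = 149.5
  C: 0 + 1(74.75) = 74.75
Total out = 701.8 kmol/h; y_B = 115.7 / 701.8 = 0.1649.

0.165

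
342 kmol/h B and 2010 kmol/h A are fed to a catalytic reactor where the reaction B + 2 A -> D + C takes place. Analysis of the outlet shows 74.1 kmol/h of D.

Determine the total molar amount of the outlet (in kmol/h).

For D: n = n₀ + 1ξ → 74.1 = 0 + 1ξ, giving ξ = 74.1 kmol/h.
Outlet amounts (n = n₀ + ν ξ):
  B: 342 − 1(74.1) = 267.9
  A: 2010 − 2(74.1) = 1862
  D: 0 + 1(74.1) = 74.1
  C: 0 + 1(74.1) = 74.1
Total out = 267.9 + 1862 + 74.1 + 74.1 = 2278 kmol/h.

2280 kmol/h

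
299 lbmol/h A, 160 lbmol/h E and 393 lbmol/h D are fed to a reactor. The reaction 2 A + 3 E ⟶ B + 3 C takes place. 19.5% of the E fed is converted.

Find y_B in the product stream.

0.0124

E reacted = 0.195 × 160 = 31.2 lbmol/h; ν_E = −3, so ξ = 31.2/3 = 10.4 lbmol/h.
Outlet amounts (n = n₀ + ν ξ):
  A: 299 − 2(10.4) = 278.2
  E: 160 − 3(10.4) = 128.8
  B: 0 + 1(10.4) = 10.4
  C: 0 + 3(10.4) = 31.2
  D: 393 (inert)
Total out = 841.6 lbmol/h; y_B = 10.4 / 841.6 = 0.01236.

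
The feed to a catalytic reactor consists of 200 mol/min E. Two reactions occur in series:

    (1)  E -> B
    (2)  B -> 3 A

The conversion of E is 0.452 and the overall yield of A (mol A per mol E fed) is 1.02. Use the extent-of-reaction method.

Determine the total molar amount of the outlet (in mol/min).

336 mol/min

Conversion of E: E consumed = 1ξ₁ = 0.452 × 200 → ξ₁ = 90.4 mol/min.
Yield of A: 3ξ₂ / 200 = 1.02 → ξ₂ = 68 mol/min.
Outlet amounts (n = n₀ + Σ ν·ξ):
  E: 200 − 1(90.4) = 109.6
  B: 0 + 1(90.4) − 1(68) = 22.4
  A: 0 + 3(68) = 204
Total out = 109.6 + 22.4 + 204 = 336 mol/min.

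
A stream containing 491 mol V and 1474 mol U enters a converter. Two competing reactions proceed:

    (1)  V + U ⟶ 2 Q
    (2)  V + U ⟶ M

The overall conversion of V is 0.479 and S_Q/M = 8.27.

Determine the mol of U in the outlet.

1240 mol

Conversion of V: V consumed = 0.479 × 491 = 235.2 mol = 1ξ₁ + 1ξ₂.
Selectivity: 2ξ₁ / (1ξ₂) = 8.27 → ξ₁ = 4.135 ξ₂.
Substitute: (1·4.135 + 1) ξ₂ = 235.2 → ξ₂ = 45.8 mol, ξ₁ = 189.4 mol.
Outlet amounts (n = n₀ + Σ ν·ξ):
  V: 491 − 1(189.4) − 1(45.8) = 255.8
  U: 1474 − 1(189.4) − 1(45.8) = 1239
  Q: 0 + 2(189.4) = 378.8
  M: 0 + 1(45.8) = 45.8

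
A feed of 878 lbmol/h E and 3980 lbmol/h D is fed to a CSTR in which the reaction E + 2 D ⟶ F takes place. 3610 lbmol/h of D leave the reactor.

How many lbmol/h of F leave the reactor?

185 lbmol/h

For D: n = n₀ − 2ξ → 3610 = 3980 − 2ξ, giving ξ = 185 lbmol/h.
Outlet amounts (n = n₀ + ν ξ):
  E: 878 − 1(185) = 693
  D: 3980 − 2(185) = 3610
  F: 0 + 1(185) = 185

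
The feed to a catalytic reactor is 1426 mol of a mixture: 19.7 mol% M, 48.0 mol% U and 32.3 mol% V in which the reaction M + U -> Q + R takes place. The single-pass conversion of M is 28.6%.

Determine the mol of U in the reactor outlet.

M reacted = 0.286 × 280.9 = 80.34 mol; ν_M = −1, so ξ = 80.34/1 = 80.34 mol.
Outlet amounts (n = n₀ + ν ξ):
  M: 280.9 − 1(80.34) = 200.6
  U: 684.5 − 1(80.34) = 604.1
  Q: 0 + 1(80.34) = 80.34
  R: 0 + 1(80.34) = 80.34
  V: 460.6 (inert)

604 mol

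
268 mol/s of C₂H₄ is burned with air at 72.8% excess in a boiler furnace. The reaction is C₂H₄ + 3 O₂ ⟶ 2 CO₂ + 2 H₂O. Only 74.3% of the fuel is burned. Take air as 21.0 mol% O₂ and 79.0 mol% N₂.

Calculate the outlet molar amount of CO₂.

Stoichiometric O₂ = 3 × 268 = 804 mol/s; O₂ fed = 804 × 1.728 = 1389 mol/s.
N₂ fed = 1389 × 79/21 = 5226 mol/s.
Fuel reacted = 0.743 × 268 → ξ = 199.1 mol/s.
Outlet (n = n₀ + ν ξ):
  C₂H₄: 268 − 1(199.1) = 68.88
  O₂: 1389 − 3(199.1) = 791.9
  N₂: 5226 (inert)
  CO₂: 0 + 2(199.1) = 398.2
  H₂O: 0 + 2(199.1) = 398.2

398 mol/s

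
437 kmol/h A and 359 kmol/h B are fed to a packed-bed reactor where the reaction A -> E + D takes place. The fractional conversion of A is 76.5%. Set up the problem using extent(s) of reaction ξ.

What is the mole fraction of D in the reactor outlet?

A reacted = 0.765 × 437 = 334.3 kmol/h; ν_A = −1, so ξ = 334.3/1 = 334.3 kmol/h.
Outlet amounts (n = n₀ + ν ξ):
  A: 437 − 1(334.3) = 102.7
  E: 0 + 1(334.3) = 334.3
  D: 0 + 1(334.3) = 334.3
  B: 359 (inert)
Total out = 1130 kmol/h; y_D = 334.3 / 1130 = 0.2958.

0.296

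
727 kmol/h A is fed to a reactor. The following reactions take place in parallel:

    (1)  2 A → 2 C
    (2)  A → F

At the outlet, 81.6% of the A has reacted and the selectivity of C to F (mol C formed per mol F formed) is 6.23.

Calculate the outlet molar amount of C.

511 kmol/h

Conversion of A: A consumed = 0.816 × 727 = 593.2 kmol/h = 2ξ₁ + 1ξ₂.
Selectivity: 2ξ₁ / (1ξ₂) = 6.23 → ξ₁ = 3.115 ξ₂.
Substitute: (2·3.115 + 1) ξ₂ = 593.2 → ξ₂ = 82.05 kmol/h, ξ₁ = 255.6 kmol/h.
Outlet amounts (n = n₀ + Σ ν·ξ):
  A: 727 − 2(255.6) − 1(82.05) = 133.8
  C: 0 + 2(255.6) = 511.2
  F: 0 + 1(82.05) = 82.05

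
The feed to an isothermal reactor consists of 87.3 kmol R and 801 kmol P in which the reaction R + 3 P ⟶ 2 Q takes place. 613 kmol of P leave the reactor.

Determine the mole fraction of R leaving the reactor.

0.0323

For P: n = n₀ − 3ξ → 613 = 801 − 3ξ, giving ξ = 62.67 kmol.
Outlet amounts (n = n₀ + ν ξ):
  R: 87.3 − 1(62.67) = 24.63
  P: 801 − 3(62.67) = 613
  Q: 0 + 2(62.67) = 125.3
Total out = 763 kmol; y_R = 24.63 / 763 = 0.03229.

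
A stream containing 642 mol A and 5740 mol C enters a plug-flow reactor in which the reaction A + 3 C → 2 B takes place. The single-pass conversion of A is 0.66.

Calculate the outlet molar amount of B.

A reacted = 0.66 × 642 = 423.7 mol; ν_A = −1, so ξ = 423.7/1 = 423.7 mol.
Outlet amounts (n = n₀ + ν ξ):
  A: 642 − 1(423.7) = 218.3
  C: 5740 − 3(423.7) = 4469
  B: 0 + 2(423.7) = 847.4

847 mol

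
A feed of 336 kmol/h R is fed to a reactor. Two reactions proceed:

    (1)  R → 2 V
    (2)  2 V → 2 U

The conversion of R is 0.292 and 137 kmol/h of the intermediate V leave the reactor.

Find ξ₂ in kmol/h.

ξ₂ = 29.6 kmol/h

Conversion of R: R consumed = 1ξ₁ = 0.292 × 336 → ξ₁ = 98.11 kmol/h.
V balance: n_V = 0 + 2ξ₁ − 2ξ₂ = 137 → ξ₂ = (2·98.11 − 137)/2 = 29.61 kmol/h.
Outlet amounts (n = n₀ + Σ ν·ξ):
  R: 336 − 1(98.11) = 237.9
  V: 0 + 2(98.11) − 2(29.61) = 137
  U: 0 + 2(29.61) = 59.22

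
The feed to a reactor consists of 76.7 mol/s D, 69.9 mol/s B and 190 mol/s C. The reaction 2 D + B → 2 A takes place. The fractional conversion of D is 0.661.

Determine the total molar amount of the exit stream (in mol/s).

311 mol/s

D reacted = 0.661 × 76.7 = 50.7 mol/s; ν_D = −2, so ξ = 50.7/2 = 25.35 mol/s.
Outlet amounts (n = n₀ + ν ξ):
  D: 76.7 − 2(25.35) = 26
  B: 69.9 − 1(25.35) = 44.55
  A: 0 + 2(25.35) = 50.7
  C: 190 (inert)
Total out = 26 + 44.55 + 50.7 + 190 = 311.3 mol/s.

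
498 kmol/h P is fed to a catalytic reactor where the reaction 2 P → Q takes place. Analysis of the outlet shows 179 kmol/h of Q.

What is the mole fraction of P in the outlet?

For Q: n = n₀ + 1ξ → 179 = 0 + 1ξ, giving ξ = 179 kmol/h.
Outlet amounts (n = n₀ + ν ξ):
  P: 498 − 2(179) = 140
  Q: 0 + 1(179) = 179
Total out = 319 kmol/h; y_P = 140 / 319 = 0.4389.

0.439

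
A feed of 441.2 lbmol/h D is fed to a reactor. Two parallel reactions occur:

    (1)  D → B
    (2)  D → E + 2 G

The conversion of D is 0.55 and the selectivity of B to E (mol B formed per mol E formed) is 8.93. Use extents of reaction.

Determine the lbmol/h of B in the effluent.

218 lbmol/h

Conversion of D: D consumed = 0.55 × 441.2 = 242.7 lbmol/h = 1ξ₁ + 1ξ₂.
Selectivity: 1ξ₁ / (1ξ₂) = 8.93 → ξ₁ = 8.93 ξ₂.
Substitute: (1·8.93 + 1) ξ₂ = 242.7 → ξ₂ = 24.44 lbmol/h, ξ₁ = 218.2 lbmol/h.
Outlet amounts (n = n₀ + Σ ν·ξ):
  D: 441.2 − 1(218.2) − 1(24.44) = 198.5
  B: 0 + 1(218.2) = 218.2
  E: 0 + 1(24.44) = 24.44
  G: 0 + 2(24.44) = 48.87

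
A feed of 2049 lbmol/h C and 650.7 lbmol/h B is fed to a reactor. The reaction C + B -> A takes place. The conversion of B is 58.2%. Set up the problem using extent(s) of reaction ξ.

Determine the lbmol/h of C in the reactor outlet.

B reacted = 0.582 × 650.7 = 378.7 lbmol/h; ν_B = −1, so ξ = 378.7/1 = 378.7 lbmol/h.
Outlet amounts (n = n₀ + ν ξ):
  C: 2049 − 1(378.7) = 1670
  B: 650.7 − 1(378.7) = 272
  A: 0 + 1(378.7) = 378.7

1670 lbmol/h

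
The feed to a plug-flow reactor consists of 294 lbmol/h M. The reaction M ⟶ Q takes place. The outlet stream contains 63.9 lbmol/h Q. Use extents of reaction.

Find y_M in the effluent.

0.783

For Q: n = n₀ + 1ξ → 63.9 = 0 + 1ξ, giving ξ = 63.9 lbmol/h.
Outlet amounts (n = n₀ + ν ξ):
  M: 294 − 1(63.9) = 230.1
  Q: 0 + 1(63.9) = 63.9
Total out = 294 lbmol/h; y_M = 230.1 / 294 = 0.7827.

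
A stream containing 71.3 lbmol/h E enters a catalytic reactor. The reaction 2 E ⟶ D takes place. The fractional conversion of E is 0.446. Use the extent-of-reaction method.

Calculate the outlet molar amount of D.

15.9 lbmol/h

E reacted = 0.446 × 71.3 = 31.8 lbmol/h; ν_E = −2, so ξ = 31.8/2 = 15.9 lbmol/h.
Outlet amounts (n = n₀ + ν ξ):
  E: 71.3 − 2(15.9) = 39.5
  D: 0 + 1(15.9) = 15.9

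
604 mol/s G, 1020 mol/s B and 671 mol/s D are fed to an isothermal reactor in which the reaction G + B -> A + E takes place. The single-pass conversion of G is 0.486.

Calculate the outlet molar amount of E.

294 mol/s

G reacted = 0.486 × 604 = 293.5 mol/s; ν_G = −1, so ξ = 293.5/1 = 293.5 mol/s.
Outlet amounts (n = n₀ + ν ξ):
  G: 604 − 1(293.5) = 310.5
  B: 1020 − 1(293.5) = 726.5
  A: 0 + 1(293.5) = 293.5
  E: 0 + 1(293.5) = 293.5
  D: 671 (inert)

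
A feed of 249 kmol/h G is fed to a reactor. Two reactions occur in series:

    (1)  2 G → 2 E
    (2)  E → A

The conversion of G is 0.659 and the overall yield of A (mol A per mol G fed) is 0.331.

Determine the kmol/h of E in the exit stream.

Conversion of G: G consumed = 2ξ₁ = 0.659 × 249 → ξ₁ = 82.05 kmol/h.
Yield of A: 1ξ₂ / 249 = 0.331 → ξ₂ = 82.42 kmol/h.
Outlet amounts (n = n₀ + Σ ν·ξ):
  G: 249 − 2(82.05) = 84.91
  E: 0 + 2(82.05) − 1(82.42) = 81.67
  A: 0 + 1(82.42) = 82.42

81.7 kmol/h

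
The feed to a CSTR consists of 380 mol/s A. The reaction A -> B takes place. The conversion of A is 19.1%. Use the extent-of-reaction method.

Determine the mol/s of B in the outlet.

A reacted = 0.191 × 380 = 72.58 mol/s; ν_A = −1, so ξ = 72.58/1 = 72.58 mol/s.
Outlet amounts (n = n₀ + ν ξ):
  A: 380 − 1(72.58) = 307.4
  B: 0 + 1(72.58) = 72.58

72.6 mol/s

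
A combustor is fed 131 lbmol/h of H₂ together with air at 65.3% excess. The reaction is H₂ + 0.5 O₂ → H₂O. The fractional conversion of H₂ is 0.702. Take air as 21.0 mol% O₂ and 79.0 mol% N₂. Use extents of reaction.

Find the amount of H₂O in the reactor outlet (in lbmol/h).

92 lbmol/h

Stoichiometric O₂ = 0.5 × 131 = 65.5 lbmol/h; O₂ fed = 65.5 × 1.653 = 108.3 lbmol/h.
N₂ fed = 108.3 × 79/21 = 407.3 lbmol/h.
Fuel reacted = 0.702 × 131 → ξ = 91.96 lbmol/h.
Outlet (n = n₀ + ν ξ):
  H₂: 131 − 1(91.96) = 39.04
  O₂: 108.3 − 0.5(91.96) = 62.29
  N₂: 407.3 (inert)
  H₂O: 0 + 1(91.96) = 91.96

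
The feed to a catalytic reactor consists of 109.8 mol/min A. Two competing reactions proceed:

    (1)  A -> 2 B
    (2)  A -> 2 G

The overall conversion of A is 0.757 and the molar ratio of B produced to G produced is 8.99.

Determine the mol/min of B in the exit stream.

Conversion of A: A consumed = 0.757 × 109.8 = 83.12 mol/min = 1ξ₁ + 1ξ₂.
Selectivity: 2ξ₁ / (2ξ₂) = 8.99 → ξ₁ = 8.99 ξ₂.
Substitute: (1·8.99 + 1) ξ₂ = 83.12 → ξ₂ = 8.32 mol/min, ξ₁ = 74.8 mol/min.
Outlet amounts (n = n₀ + Σ ν·ξ):
  A: 109.8 − 1(74.8) − 1(8.32) = 26.68
  B: 0 + 2(74.8) = 149.6
  G: 0 + 2(8.32) = 16.64

150 mol/min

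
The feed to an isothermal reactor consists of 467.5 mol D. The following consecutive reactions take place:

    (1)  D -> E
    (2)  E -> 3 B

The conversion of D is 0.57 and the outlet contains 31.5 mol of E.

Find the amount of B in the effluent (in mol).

705 mol

Conversion of D: D consumed = 1ξ₁ = 0.57 × 467.5 → ξ₁ = 266.5 mol.
E balance: n_E = 0 + 1ξ₁ − 1ξ₂ = 31.5 → ξ₂ = (1·266.5 − 31.5)/1 = 235 mol.
Outlet amounts (n = n₀ + Σ ν·ξ):
  D: 467.5 − 1(266.5) = 201
  E: 0 + 1(266.5) − 1(235) = 31.5
  B: 0 + 3(235) = 704.9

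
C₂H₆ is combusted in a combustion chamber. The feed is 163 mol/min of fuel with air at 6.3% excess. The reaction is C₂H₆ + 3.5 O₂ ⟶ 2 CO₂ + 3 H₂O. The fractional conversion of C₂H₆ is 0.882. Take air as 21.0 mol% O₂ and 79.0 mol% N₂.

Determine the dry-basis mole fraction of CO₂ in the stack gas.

Stoichiometric O₂ = 3.5 × 163 = 570.5 mol/min; O₂ fed = 570.5 × 1.063 = 606.4 mol/min.
N₂ fed = 606.4 × 79/21 = 2281 mol/min.
Fuel reacted = 0.882 × 163 → ξ = 143.8 mol/min.
Outlet (n = n₀ + ν ξ):
  C₂H₆: 163 − 1(143.8) = 19.23
  O₂: 606.4 − 3.5(143.8) = 103.3
  N₂: 2281 (inert)
  CO₂: 0 + 2(143.8) = 287.5
  H₂O: 0 + 3(143.8) = 431.3
Dry total = 2691 mol/min; y_CO₂ (dry) = 287.5 / 2691 = 0.1068.

0.107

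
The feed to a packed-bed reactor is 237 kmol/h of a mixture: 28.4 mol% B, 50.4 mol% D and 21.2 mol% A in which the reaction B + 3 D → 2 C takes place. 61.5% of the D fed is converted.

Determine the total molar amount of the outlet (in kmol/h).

188 kmol/h

D reacted = 0.615 × 119.4 = 73.46 kmol/h; ν_D = −3, so ξ = 73.46/3 = 24.49 kmol/h.
Outlet amounts (n = n₀ + ν ξ):
  B: 67.31 − 1(24.49) = 42.82
  D: 119.4 − 3(24.49) = 45.99
  C: 0 + 2(24.49) = 48.97
  A: 50.24 (inert)
Total out = 42.82 + 45.99 + 48.97 + 50.24 = 188 kmol/h.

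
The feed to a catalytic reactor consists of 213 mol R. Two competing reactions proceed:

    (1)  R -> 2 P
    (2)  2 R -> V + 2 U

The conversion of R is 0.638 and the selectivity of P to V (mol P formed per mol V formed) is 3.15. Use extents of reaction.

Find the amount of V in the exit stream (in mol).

38 mol

Conversion of R: R consumed = 0.638 × 213 = 135.9 mol = 1ξ₁ + 2ξ₂.
Selectivity: 2ξ₁ / (1ξ₂) = 3.15 → ξ₁ = 1.575 ξ₂.
Substitute: (1·1.575 + 2) ξ₂ = 135.9 → ξ₂ = 38.01 mol, ξ₁ = 59.87 mol.
Outlet amounts (n = n₀ + Σ ν·ξ):
  R: 213 − 1(59.87) − 2(38.01) = 77.11
  P: 0 + 2(59.87) = 119.7
  V: 0 + 1(38.01) = 38.01
  U: 0 + 2(38.01) = 76.02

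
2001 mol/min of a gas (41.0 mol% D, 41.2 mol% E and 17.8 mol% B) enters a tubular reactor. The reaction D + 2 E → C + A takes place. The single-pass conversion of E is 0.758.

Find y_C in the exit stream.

E reacted = 0.758 × 824.4 = 624.9 mol/min; ν_E = −2, so ξ = 624.9/2 = 312.5 mol/min.
Outlet amounts (n = n₀ + ν ξ):
  D: 820.4 − 1(312.5) = 508
  E: 824.4 − 2(312.5) = 199.5
  C: 0 + 1(312.5) = 312.5
  A: 0 + 1(312.5) = 312.5
  B: 356.2 (inert)
Total out = 1689 mol/min; y_C = 312.5 / 1689 = 0.185.

0.185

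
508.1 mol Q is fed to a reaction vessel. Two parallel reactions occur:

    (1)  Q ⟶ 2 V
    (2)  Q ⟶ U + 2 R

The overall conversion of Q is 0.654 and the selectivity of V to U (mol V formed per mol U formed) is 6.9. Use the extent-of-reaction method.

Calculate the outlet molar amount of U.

Conversion of Q: Q consumed = 0.654 × 508.1 = 332.3 mol = 1ξ₁ + 1ξ₂.
Selectivity: 2ξ₁ / (1ξ₂) = 6.9 → ξ₁ = 3.45 ξ₂.
Substitute: (1·3.45 + 1) ξ₂ = 332.3 → ξ₂ = 74.67 mol, ξ₁ = 257.6 mol.
Outlet amounts (n = n₀ + Σ ν·ξ):
  Q: 508.1 − 1(257.6) − 1(74.67) = 175.8
  V: 0 + 2(257.6) = 515.2
  U: 0 + 1(74.67) = 74.67
  R: 0 + 2(74.67) = 149.3

74.7 mol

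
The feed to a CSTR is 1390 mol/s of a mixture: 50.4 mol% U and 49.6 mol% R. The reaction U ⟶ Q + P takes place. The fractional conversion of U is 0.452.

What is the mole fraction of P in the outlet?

U reacted = 0.452 × 700.6 = 316.7 mol/s; ν_U = −1, so ξ = 316.7/1 = 316.7 mol/s.
Outlet amounts (n = n₀ + ν ξ):
  U: 700.6 − 1(316.7) = 383.9
  Q: 0 + 1(316.7) = 316.7
  P: 0 + 1(316.7) = 316.7
  R: 689.4 (inert)
Total out = 1707 mol/s; y_P = 316.7 / 1707 = 0.1855.

0.186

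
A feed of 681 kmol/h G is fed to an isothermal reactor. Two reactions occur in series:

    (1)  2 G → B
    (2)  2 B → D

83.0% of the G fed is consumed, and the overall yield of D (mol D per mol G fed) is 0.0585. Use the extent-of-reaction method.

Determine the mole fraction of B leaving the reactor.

0.566

Conversion of G: G consumed = 2ξ₁ = 0.83 × 681 → ξ₁ = 282.6 kmol/h.
Yield of D: 1ξ₂ / 681 = 0.0585 → ξ₂ = 39.84 kmol/h.
Outlet amounts (n = n₀ + Σ ν·ξ):
  G: 681 − 2(282.6) = 115.8
  B: 0 + 1(282.6) − 2(39.84) = 202.9
  D: 0 + 1(39.84) = 39.84
Total out = 358.5 kmol/h; y_B = 202.9 / 358.5 = 0.566.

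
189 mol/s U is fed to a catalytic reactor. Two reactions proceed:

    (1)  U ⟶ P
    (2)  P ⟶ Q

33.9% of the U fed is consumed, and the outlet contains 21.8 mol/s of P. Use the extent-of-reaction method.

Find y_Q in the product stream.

Conversion of U: U consumed = 1ξ₁ = 0.339 × 189 → ξ₁ = 64.07 mol/s.
P balance: n_P = 0 + 1ξ₁ − 1ξ₂ = 21.8 → ξ₂ = (1·64.07 − 21.8)/1 = 42.27 mol/s.
Outlet amounts (n = n₀ + Σ ν·ξ):
  U: 189 − 1(64.07) = 124.9
  P: 0 + 1(64.07) − 1(42.27) = 21.8
  Q: 0 + 1(42.27) = 42.27
Total out = 189 mol/s; y_Q = 42.27 / 189 = 0.2237.

0.224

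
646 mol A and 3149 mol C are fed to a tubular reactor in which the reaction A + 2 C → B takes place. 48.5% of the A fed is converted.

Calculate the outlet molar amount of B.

A reacted = 0.485 × 646 = 313.3 mol; ν_A = −1, so ξ = 313.3/1 = 313.3 mol.
Outlet amounts (n = n₀ + ν ξ):
  A: 646 − 1(313.3) = 332.7
  C: 3149 − 2(313.3) = 2522
  B: 0 + 1(313.3) = 313.3

313 mol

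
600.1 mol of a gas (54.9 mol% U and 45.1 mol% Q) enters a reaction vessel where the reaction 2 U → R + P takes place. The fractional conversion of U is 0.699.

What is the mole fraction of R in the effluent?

0.192

U reacted = 0.699 × 329.5 = 230.3 mol; ν_U = −2, so ξ = 230.3/2 = 115.1 mol.
Outlet amounts (n = n₀ + ν ξ):
  U: 329.5 − 2(115.1) = 99.17
  R: 0 + 1(115.1) = 115.1
  P: 0 + 1(115.1) = 115.1
  Q: 270.6 (inert)
Total out = 600.1 mol; y_R = 115.1 / 600.1 = 0.1919.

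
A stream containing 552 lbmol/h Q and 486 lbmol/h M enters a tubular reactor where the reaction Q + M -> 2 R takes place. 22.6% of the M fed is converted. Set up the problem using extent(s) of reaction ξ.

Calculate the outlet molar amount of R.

M reacted = 0.226 × 486 = 109.8 lbmol/h; ν_M = −1, so ξ = 109.8/1 = 109.8 lbmol/h.
Outlet amounts (n = n₀ + ν ξ):
  Q: 552 − 1(109.8) = 442.2
  M: 486 − 1(109.8) = 376.2
  R: 0 + 2(109.8) = 219.7

220 lbmol/h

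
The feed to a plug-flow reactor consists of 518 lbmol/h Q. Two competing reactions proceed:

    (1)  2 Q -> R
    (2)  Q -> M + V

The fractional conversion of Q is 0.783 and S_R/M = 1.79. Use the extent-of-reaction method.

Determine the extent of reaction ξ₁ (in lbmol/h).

Conversion of Q: Q consumed = 0.783 × 518 = 405.6 lbmol/h = 2ξ₁ + 1ξ₂.
Selectivity: 1ξ₁ / (1ξ₂) = 1.79 → ξ₁ = 1.79 ξ₂.
Substitute: (2·1.79 + 1) ξ₂ = 405.6 → ξ₂ = 88.56 lbmol/h, ξ₁ = 158.5 lbmol/h.
Outlet amounts (n = n₀ + Σ ν·ξ):
  Q: 518 − 2(158.5) − 1(88.56) = 112.4
  R: 0 + 1(158.5) = 158.5
  M: 0 + 1(88.56) = 88.56
  V: 0 + 1(88.56) = 88.56

ξ₁ = 159 lbmol/h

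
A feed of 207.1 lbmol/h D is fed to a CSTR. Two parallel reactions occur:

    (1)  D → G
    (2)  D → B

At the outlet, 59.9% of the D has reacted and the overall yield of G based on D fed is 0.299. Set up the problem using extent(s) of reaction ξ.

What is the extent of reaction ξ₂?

ξ₂ = 62.1 lbmol/h

Yield of G: 1ξ₁ / 207.1 = 0.299 → ξ₁ = 61.92 lbmol/h.
Conversion of D: 1ξ₁ + 1ξ₂ = 0.599 × 207.1 = 124.1 → ξ₂ = 62.13 lbmol/h.
Outlet amounts (n = n₀ + Σ ν·ξ):
  D: 207.1 − 1(61.92) − 1(62.13) = 83.05
  G: 0 + 1(61.92) = 61.92
  B: 0 + 1(62.13) = 62.13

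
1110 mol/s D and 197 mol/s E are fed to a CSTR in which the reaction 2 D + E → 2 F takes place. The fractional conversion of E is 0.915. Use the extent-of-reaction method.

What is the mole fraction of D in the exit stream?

E reacted = 0.915 × 197 = 180.3 mol/s; ν_E = −1, so ξ = 180.3/1 = 180.3 mol/s.
Outlet amounts (n = n₀ + ν ξ):
  D: 1110 − 2(180.3) = 749.5
  E: 197 − 1(180.3) = 16.75
  F: 0 + 2(180.3) = 360.5
Total out = 1127 mol/s; y_D = 749.5 / 1127 = 0.6652.

0.665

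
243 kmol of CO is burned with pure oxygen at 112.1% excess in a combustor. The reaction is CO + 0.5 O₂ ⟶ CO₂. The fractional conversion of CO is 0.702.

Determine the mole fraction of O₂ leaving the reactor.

Stoichiometric O₂ = 0.5 × 243 = 121.5 kmol; O₂ fed = 121.5 × 2.121 = 257.7 kmol.
Fuel reacted = 0.702 × 243 → ξ = 170.6 kmol.
Outlet (n = n₀ + ν ξ):
  CO: 243 − 1(170.6) = 72.41
  O₂: 257.7 − 0.5(170.6) = 172.4
  CO₂: 0 + 1(170.6) = 170.6
Total out = 415.4 kmol; y_O₂ = 172.4 / 415.4 = 0.415.

0.415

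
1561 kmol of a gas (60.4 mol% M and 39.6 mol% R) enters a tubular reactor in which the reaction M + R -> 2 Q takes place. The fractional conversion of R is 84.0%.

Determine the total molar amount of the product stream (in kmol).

1560 kmol

R reacted = 0.84 × 618.2 = 519.3 kmol; ν_R = −1, so ξ = 519.3/1 = 519.3 kmol.
Outlet amounts (n = n₀ + ν ξ):
  M: 942.8 − 1(519.3) = 423.6
  R: 618.2 − 1(519.3) = 98.9
  Q: 0 + 2(519.3) = 1039
Total out = 423.6 + 98.9 + 1039 = 1561 kmol.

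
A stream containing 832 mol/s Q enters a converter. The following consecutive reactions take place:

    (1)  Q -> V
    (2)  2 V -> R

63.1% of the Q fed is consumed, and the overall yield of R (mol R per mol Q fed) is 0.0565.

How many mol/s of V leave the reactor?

431 mol/s

Conversion of Q: Q consumed = 1ξ₁ = 0.631 × 832 → ξ₁ = 525 mol/s.
Yield of R: 1ξ₂ / 832 = 0.0565 → ξ₂ = 47.01 mol/s.
Outlet amounts (n = n₀ + Σ ν·ξ):
  Q: 832 − 1(525) = 307
  V: 0 + 1(525) − 2(47.01) = 431
  R: 0 + 1(47.01) = 47.01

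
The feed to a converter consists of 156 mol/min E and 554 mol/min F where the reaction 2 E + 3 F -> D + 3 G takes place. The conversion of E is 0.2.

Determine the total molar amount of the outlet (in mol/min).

E reacted = 0.2 × 156 = 31.2 mol/min; ν_E = −2, so ξ = 31.2/2 = 15.6 mol/min.
Outlet amounts (n = n₀ + ν ξ):
  E: 156 − 2(15.6) = 124.8
  F: 554 − 3(15.6) = 507.2
  D: 0 + 1(15.6) = 15.6
  G: 0 + 3(15.6) = 46.8
Total out = 124.8 + 507.2 + 15.6 + 46.8 = 694.4 mol/min.

694 mol/min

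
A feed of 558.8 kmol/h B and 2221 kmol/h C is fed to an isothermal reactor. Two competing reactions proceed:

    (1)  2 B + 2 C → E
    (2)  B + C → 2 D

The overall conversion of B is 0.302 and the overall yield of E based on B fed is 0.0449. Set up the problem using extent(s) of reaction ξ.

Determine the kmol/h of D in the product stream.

237 kmol/h

Yield of E: 1ξ₁ / 558.8 = 0.0449 → ξ₁ = 25.09 kmol/h.
Conversion of B: 2ξ₁ + 1ξ₂ = 0.302 × 558.8 = 168.8 → ξ₂ = 118.6 kmol/h.
Outlet amounts (n = n₀ + Σ ν·ξ):
  B: 558.8 − 2(25.09) − 1(118.6) = 390
  C: 2221 − 2(25.09) − 1(118.6) = 2052
  E: 0 + 1(25.09) = 25.09
  D: 0 + 2(118.6) = 237.2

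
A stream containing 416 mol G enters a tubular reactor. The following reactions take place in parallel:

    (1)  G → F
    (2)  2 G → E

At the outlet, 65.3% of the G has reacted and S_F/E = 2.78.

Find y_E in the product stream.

0.158

Conversion of G: G consumed = 0.653 × 416 = 271.6 mol = 1ξ₁ + 2ξ₂.
Selectivity: 1ξ₁ / (1ξ₂) = 2.78 → ξ₁ = 2.78 ξ₂.
Substitute: (1·2.78 + 2) ξ₂ = 271.6 → ξ₂ = 56.83 mol, ξ₁ = 158 mol.
Outlet amounts (n = n₀ + Σ ν·ξ):
  G: 416 − 1(158) − 2(56.83) = 144.4
  F: 0 + 1(158) = 158
  E: 0 + 1(56.83) = 56.83
Total out = 359.2 mol; y_E = 56.83 / 359.2 = 0.1582.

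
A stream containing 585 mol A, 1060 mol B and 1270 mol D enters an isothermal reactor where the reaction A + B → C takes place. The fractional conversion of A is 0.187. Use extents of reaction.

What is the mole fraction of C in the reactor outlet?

A reacted = 0.187 × 585 = 109.4 mol; ν_A = −1, so ξ = 109.4/1 = 109.4 mol.
Outlet amounts (n = n₀ + ν ξ):
  A: 585 − 1(109.4) = 475.6
  B: 1060 − 1(109.4) = 950.6
  C: 0 + 1(109.4) = 109.4
  D: 1270 (inert)
Total out = 2806 mol; y_C = 109.4 / 2806 = 0.03899.

0.039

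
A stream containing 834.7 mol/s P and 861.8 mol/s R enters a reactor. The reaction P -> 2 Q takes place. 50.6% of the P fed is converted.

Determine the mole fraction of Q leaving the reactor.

P reacted = 0.506 × 834.7 = 422.4 mol/s; ν_P = −1, so ξ = 422.4/1 = 422.4 mol/s.
Outlet amounts (n = n₀ + ν ξ):
  P: 834.7 − 1(422.4) = 412.3
  Q: 0 + 2(422.4) = 844.7
  R: 861.8 (inert)
Total out = 2119 mol/s; y_Q = 844.7 / 2119 = 0.3987.

0.399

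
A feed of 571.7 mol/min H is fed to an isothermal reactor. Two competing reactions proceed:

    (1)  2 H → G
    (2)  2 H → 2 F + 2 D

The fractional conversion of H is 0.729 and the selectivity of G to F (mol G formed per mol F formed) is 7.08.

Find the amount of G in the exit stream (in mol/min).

195 mol/min

Conversion of H: H consumed = 0.729 × 571.7 = 416.8 mol/min = 2ξ₁ + 2ξ₂.
Selectivity: 1ξ₁ / (2ξ₂) = 7.08 → ξ₁ = 14.16 ξ₂.
Substitute: (2·14.16 + 2) ξ₂ = 416.8 → ξ₂ = 13.75 mol/min, ξ₁ = 194.6 mol/min.
Outlet amounts (n = n₀ + Σ ν·ξ):
  H: 571.7 − 2(194.6) − 2(13.75) = 154.9
  G: 0 + 1(194.6) = 194.6
  F: 0 + 2(13.75) = 27.49
  D: 0 + 2(13.75) = 27.49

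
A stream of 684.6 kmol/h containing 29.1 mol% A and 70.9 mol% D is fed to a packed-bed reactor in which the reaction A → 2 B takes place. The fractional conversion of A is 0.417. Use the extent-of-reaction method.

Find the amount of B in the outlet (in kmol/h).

A reacted = 0.417 × 199.2 = 83.07 kmol/h; ν_A = −1, so ξ = 83.07/1 = 83.07 kmol/h.
Outlet amounts (n = n₀ + ν ξ):
  A: 199.2 − 1(83.07) = 116.1
  B: 0 + 2(83.07) = 166.1
  D: 485.4 (inert)

166 kmol/h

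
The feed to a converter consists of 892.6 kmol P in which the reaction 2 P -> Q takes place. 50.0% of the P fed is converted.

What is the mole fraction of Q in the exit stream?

0.333

P reacted = 0.5 × 892.6 = 446.3 kmol; ν_P = −2, so ξ = 446.3/2 = 223.2 kmol.
Outlet amounts (n = n₀ + ν ξ):
  P: 892.6 − 2(223.2) = 446.3
  Q: 0 + 1(223.2) = 223.2
Total out = 669.5 kmol; y_Q = 223.2 / 669.5 = 0.3333.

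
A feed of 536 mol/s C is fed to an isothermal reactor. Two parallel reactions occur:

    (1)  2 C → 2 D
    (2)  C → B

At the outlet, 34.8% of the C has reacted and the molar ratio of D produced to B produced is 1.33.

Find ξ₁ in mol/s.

ξ₁ = 53.2 mol/s

Conversion of C: C consumed = 0.348 × 536 = 186.5 mol/s = 2ξ₁ + 1ξ₂.
Selectivity: 2ξ₁ / (1ξ₂) = 1.33 → ξ₁ = 0.665 ξ₂.
Substitute: (2·0.665 + 1) ξ₂ = 186.5 → ξ₂ = 80.05 mol/s, ξ₁ = 53.24 mol/s.
Outlet amounts (n = n₀ + Σ ν·ξ):
  C: 536 − 2(53.24) − 1(80.05) = 349.5
  D: 0 + 2(53.24) = 106.5
  B: 0 + 1(80.05) = 80.05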